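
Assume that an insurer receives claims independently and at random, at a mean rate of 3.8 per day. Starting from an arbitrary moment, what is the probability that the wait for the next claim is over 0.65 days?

0.0846

The wait for the next event is exponential with rate λ = 3.8 per day.
P(T > 0.65) = e^(−λt) = e^(−3.8 × 0.65) = e^(−2.47) ≈ 0.0846.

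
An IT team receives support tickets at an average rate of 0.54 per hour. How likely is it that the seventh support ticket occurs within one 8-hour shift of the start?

Over the interval, μ = 0.54 × 8 = 4.32 (an 8-hour shift = 8 hours).
The seventh arrival falls in the interval iff at least 7 events occur there: P(S_7 ≤ t) = P(N ≥ 7) = 1 − P(N ≤ 6) ≈ 0.1466.

0.1466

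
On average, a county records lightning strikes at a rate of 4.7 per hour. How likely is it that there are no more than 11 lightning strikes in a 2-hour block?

0.7626

Over the interval, μ = 4.7 × 2 = 9.4 (a 2-hour block = 2 hours).
P(N ≤ 11) = Σ_{j=0}^{11} e^(−μ) μ^j/j! ≈ 0.7626.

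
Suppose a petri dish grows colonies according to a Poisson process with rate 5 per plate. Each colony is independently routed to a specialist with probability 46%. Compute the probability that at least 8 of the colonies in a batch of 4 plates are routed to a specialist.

Thinning: the colonies that are routed to a specialist themselves form a Poisson process with rate 0.46 × 5 = 2.3 per plate.
Over the interval, μ = 2.3 × 4 = 9.2 (a batch of 4 plates = 4 plates).
P(N ≥ 8) = 1 − P(N ≤ 7) ≈ 0.6990.

0.6990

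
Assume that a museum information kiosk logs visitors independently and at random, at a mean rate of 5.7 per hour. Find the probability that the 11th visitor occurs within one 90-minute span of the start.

0.2422

Over the interval, μ = 5.7 × 1.5 = 8.55 (a 90-minute span = 1.5 hours).
The 11th arrival falls in the interval iff at least 11 events occur there: P(S_11 ≤ t) = P(N ≥ 11) = 1 − P(N ≤ 10) ≈ 0.2422.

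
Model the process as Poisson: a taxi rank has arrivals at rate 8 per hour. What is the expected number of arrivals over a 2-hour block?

16

E[N] = λt = 8 × 2 = 16 (a 2-hour block = 2 hours).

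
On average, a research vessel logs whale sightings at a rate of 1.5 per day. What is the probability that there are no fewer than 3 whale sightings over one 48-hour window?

Over the interval, μ = 1.5 × 2 = 3 (a 48-hour window = 2 days).
P(N ≥ 3) = 1 − P(N ≤ 2) = 1 − Σ_{j=0}^{2} e^(−μ) μ^j/j! ≈ 0.5768.

0.5768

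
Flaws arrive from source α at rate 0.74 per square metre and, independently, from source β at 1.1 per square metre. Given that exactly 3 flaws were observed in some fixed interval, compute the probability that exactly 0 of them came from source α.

Given the total, each event is independently from source α with probability p = λ_α/(λ_α+λ_β) = 0.74/1.84 ≈ 0.4022.
So K ~ Binomial(3, 0.74/1.84): P(K = 0) = C(3,0) · (0.74/1.84)^0 · (1.1/1.84)^3 ≈ 0.2137.

0.2137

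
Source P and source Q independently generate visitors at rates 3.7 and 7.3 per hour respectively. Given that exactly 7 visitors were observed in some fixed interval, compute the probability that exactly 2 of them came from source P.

Given the total, each event is independently from source P with probability p = λ_P/(λ_P+λ_Q) = 3.7/11 ≈ 0.3364.
So K ~ Binomial(7, 3.7/11): P(K = 2) = C(7,2) · (3.7/11)^2 · (7.3/11)^5 ≈ 0.3058.

0.3058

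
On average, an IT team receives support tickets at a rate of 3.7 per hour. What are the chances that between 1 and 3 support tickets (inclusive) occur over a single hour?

0.4694

With mean μ = 3.7 per hour,
P(1 ≤ N ≤ 3) = Σ_{j=1}^{3} e^(−3.7) · 3.7^j/j! ≈ 0.4694.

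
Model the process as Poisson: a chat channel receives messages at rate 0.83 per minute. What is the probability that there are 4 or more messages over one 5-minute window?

Over the interval, μ = 0.83 × 5 = 4.15 (a 5-minute window = 5 minutes).
P(N ≥ 4) = 1 − P(N ≤ 3) = 1 − Σ_{j=0}^{3} e^(−μ) μ^j/j! ≈ 0.5953.

0.5953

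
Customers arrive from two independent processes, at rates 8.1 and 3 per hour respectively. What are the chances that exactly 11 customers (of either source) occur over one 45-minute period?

Independent Poisson processes superpose: combined rate λ = 8.1 + 3 = 11.1 per hour.
Over the interval, μ = 11.1 × 0.75 = 8.325 (a 45-minute period = 0.75 hours).
P(N = 11) = e^(−8.325) · 8.325^11/11! ≈ 0.0808.

0.0808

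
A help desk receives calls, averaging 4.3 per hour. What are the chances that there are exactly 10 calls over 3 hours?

0.0878

Over the interval, μ = 4.3 × 3 = 12.9 (3 hours).
P(N = 10) = e^(−μ) μ^10/10! = e^(−12.9) · 12.9^10/3628800 ≈ 0.0878.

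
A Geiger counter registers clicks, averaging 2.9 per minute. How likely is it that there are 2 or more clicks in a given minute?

With mean μ = 2.9 per minute,
P(N ≥ 2) = 1 − P(N ≤ 1) = 1 − Σ_{j=0}^{1} e^(−μ) μ^j/j! ≈ 0.7854.

0.7854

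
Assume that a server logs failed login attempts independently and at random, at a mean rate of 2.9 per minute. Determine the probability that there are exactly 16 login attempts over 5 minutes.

0.0920

Over the interval, μ = 2.9 × 5 = 14.5 (5 minutes).
P(N = 16) = e^(−μ) μ^16/16! = e^(−14.5) · 14.5^16/20922789888000 ≈ 0.0920.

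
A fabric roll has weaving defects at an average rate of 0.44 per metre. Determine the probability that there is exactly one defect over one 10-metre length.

0.0540

Over the interval, μ = 0.44 × 10 = 4.4 (a 10-metre length = 10 metres).
P(N = 1) = e^(−μ) μ^1/1! = e^(−4.4) · 4.4^1/1 ≈ 0.0540.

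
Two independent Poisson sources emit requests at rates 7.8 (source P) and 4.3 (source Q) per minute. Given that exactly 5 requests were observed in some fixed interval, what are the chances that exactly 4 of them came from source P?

0.3068

Given the total, each event is independently from source P with probability p = λ_P/(λ_P+λ_Q) = 7.8/12.1 ≈ 0.6446.
So K ~ Binomial(5, 7.8/12.1): P(K = 4) = C(5,4) · (7.8/12.1)^4 · (4.3/12.1)^1 ≈ 0.3068.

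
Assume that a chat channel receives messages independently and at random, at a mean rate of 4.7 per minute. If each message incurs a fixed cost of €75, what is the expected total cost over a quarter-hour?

€5287.5

E[N] = 4.7 × 15 = 70.5 (a quarter-hour = 15 minutes); E[cost] = 70.5 × €75 = €5287.5.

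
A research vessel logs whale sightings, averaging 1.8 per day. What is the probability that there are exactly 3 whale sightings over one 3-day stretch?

Over the interval, μ = 1.8 × 3 = 5.4 (a 3-day stretch = 3 days).
P(N = 3) = e^(−μ) μ^3/3! = e^(−5.4) · 5.4^3/6 ≈ 0.1185.

0.1185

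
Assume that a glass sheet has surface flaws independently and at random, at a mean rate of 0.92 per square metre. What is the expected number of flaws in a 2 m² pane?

1.84

E[N] = λt = 0.92 × 2 = 1.84 (a 2 m² pane = 2 square metres).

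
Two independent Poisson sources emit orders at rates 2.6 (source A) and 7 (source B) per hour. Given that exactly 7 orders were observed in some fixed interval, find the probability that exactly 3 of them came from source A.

Given the total, each event is independently from source A with probability p = λ_A/(λ_A+λ_B) = 2.6/9.6 ≈ 0.2708.
So K ~ Binomial(7, 2.6/9.6): P(K = 3) = C(7,3) · (2.6/9.6)^3 · (7/9.6)^4 ≈ 0.1966.

0.1966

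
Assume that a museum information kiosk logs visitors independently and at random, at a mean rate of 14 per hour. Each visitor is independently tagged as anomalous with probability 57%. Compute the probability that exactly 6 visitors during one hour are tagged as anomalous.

Thinning: the visitors that are tagged as anomalous themselves form a Poisson process with rate 0.57 × 14 = 7.98 per hour.
So μ = 7.98.
P(N = 6) = e^(−7.98) · 7.98^6/6! ≈ 0.1227.

0.1227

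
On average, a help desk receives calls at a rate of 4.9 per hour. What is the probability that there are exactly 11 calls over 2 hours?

Over the interval, μ = 4.9 × 2 = 9.8 (2 hours).
P(N = 11) = e^(−μ) μ^11/11! = e^(−9.8) · 9.8^11/39916800 ≈ 0.1112.

0.1112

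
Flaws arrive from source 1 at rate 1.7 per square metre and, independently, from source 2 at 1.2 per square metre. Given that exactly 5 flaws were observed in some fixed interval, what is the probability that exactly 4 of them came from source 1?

Given the total, each event is independently from source 1 with probability p = λ_1/(λ_1+λ_2) = 1.7/2.9 ≈ 0.5862.
So K ~ Binomial(5, 1.7/2.9): P(K = 4) = C(5,4) · (1.7/2.9)^4 · (1.2/2.9)^1 ≈ 0.2443.

0.2443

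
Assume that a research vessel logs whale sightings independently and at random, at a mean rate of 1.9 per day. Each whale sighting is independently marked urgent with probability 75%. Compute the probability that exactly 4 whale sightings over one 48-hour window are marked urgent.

Thinning: the whale sightings that are marked urgent themselves form a Poisson process with rate 0.75 × 1.9 = 1.425 per day.
Over the interval, μ = 1.425 × 2 = 2.85 (a 48-hour window = 2 days).
P(N = 4) = e^(−2.85) · 2.85^4/4! ≈ 0.1590.

0.1590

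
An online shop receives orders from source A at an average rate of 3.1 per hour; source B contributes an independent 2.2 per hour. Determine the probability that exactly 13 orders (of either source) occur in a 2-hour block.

0.0853

Independent Poisson processes superpose: combined rate λ = 3.1 + 2.2 = 5.3 per hour.
Over the interval, μ = 5.3 × 2 = 10.6 (a 2-hour block = 2 hours).
P(N = 13) = e^(−10.6) · 10.6^13/13! ≈ 0.0853.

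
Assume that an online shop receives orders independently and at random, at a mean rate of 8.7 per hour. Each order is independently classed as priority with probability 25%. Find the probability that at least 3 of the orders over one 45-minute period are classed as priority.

Thinning: the orders that are classed as priority themselves form a Poisson process with rate 0.25 × 8.7 = 2.175 per hour.
Over the interval, μ = 2.175 × 0.75 = 1.63125 (a 45-minute period = 0.75 hours).
P(N ≥ 3) = 1 − P(N ≤ 2) ≈ 0.2247.

0.2247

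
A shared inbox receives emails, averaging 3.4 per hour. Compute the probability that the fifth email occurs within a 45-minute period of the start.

Over the interval, μ = 3.4 × 0.75 = 2.55 (a 45-minute period = 0.75 hours).
The fifth arrival falls in the interval iff at least 5 events occur there: P(S_5 ≤ t) = P(N ≥ 5) = 1 − P(N ≤ 4) ≈ 0.1156.

0.1156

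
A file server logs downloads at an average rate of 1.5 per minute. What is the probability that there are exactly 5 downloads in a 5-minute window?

0.1094

Over the interval, μ = 1.5 × 5 = 7.5 (a 5-minute window = 5 minutes).
P(N = 5) = e^(−μ) μ^5/5! = e^(−7.5) · 7.5^5/120 ≈ 0.1094.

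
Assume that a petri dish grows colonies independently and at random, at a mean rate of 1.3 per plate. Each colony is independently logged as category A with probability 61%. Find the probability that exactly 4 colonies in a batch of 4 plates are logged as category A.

Thinning: the colonies that are logged as category A themselves form a Poisson process with rate 0.61 × 1.3 = 0.793 per plate.
Over the interval, μ = 0.793 × 4 = 3.172 (a batch of 4 plates = 4 plates).
P(N = 4) = e^(−3.172) · 3.172^4/4! ≈ 0.1768.

0.1768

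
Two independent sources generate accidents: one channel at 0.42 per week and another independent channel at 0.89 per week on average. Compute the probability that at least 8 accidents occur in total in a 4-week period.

Independent Poisson processes superpose: combined rate λ = 0.42 + 0.89 = 1.31 per week.
Over the interval, μ = 1.31 × 4 = 5.24 (a 4-week period = 4 weeks).
P(N ≥ 8) = 1 − P(N ≤ 7) ≈ 0.1596.

0.1596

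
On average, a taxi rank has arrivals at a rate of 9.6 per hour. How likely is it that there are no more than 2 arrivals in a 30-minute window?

Over the interval, μ = 9.6 × 0.5 = 4.8 (a 30-minute window = 0.5 hours).
P(N ≤ 2) = Σ_{j=0}^{2} e^(−μ) μ^j/j! ≈ 0.1425.

0.1425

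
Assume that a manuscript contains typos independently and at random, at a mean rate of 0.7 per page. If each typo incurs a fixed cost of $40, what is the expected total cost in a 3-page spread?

$84

E[N] = 0.7 × 3 = 2.1 (a 3-page spread = 3 pages); E[cost] = 2.1 × $40 = $84.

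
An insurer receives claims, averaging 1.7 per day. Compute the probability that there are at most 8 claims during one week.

Over the interval, μ = 1.7 × 7 = 11.9 (a week = 7 days).
P(N ≤ 8) = Σ_{j=0}^{8} e^(−μ) μ^j/j! ≈ 0.1617.

0.1617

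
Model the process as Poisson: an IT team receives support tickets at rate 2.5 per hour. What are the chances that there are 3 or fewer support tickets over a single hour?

0.7576

With mean μ = 2.5 per hour,
P(N ≤ 3) = Σ_{j=0}^{3} e^(−μ) μ^j/j! ≈ 0.7576.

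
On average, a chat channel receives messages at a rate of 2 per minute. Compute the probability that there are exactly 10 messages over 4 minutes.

0.0993

Over the interval, μ = 2 × 4 = 8 (4 minutes).
P(N = 10) = e^(−μ) μ^10/10! = e^(−8) · 8^10/3628800 ≈ 0.0993.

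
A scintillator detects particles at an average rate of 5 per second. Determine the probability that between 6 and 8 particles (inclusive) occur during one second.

With mean μ = 5 per second,
P(6 ≤ N ≤ 8) = Σ_{j=6}^{8} e^(−5) · 5^j/j! ≈ 0.3159.

0.3159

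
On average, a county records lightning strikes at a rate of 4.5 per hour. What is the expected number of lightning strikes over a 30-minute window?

2.25

E[N] = λt = 4.5 × 0.5 = 2.25 (a 30-minute window = 0.5 hours).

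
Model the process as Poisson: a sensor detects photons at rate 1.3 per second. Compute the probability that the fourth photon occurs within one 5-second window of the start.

0.8882

Over the interval, μ = 1.3 × 5 = 6.5 (a 5-second window = 5 seconds).
The fourth arrival falls in the interval iff at least 4 events occur there: P(S_4 ≤ t) = P(N ≥ 4) = 1 − P(N ≤ 3) ≈ 0.8882.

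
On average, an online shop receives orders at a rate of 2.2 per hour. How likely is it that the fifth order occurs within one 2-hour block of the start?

Over the interval, μ = 2.2 × 2 = 4.4 (a 2-hour block = 2 hours).
The fifth arrival falls in the interval iff at least 5 events occur there: P(S_5 ≤ t) = P(N ≥ 5) = 1 − P(N ≤ 4) ≈ 0.4488.

0.4488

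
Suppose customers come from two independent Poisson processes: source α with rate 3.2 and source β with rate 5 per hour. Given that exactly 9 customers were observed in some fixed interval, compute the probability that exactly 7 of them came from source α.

0.0184

Given the total, each event is independently from source α with probability p = λ_α/(λ_α+λ_β) = 3.2/8.2 ≈ 0.3902.
So K ~ Binomial(9, 3.2/8.2): P(K = 7) = C(9,7) · (3.2/8.2)^7 · (5/8.2)^2 ≈ 0.0184.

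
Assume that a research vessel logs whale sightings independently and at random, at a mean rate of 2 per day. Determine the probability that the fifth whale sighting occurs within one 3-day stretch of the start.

Over the interval, μ = 2 × 3 = 6 (a 3-day stretch = 3 days).
The fifth arrival falls in the interval iff at least 5 events occur there: P(S_5 ≤ t) = P(N ≥ 5) = 1 − P(N ≤ 4) ≈ 0.7149.

0.7149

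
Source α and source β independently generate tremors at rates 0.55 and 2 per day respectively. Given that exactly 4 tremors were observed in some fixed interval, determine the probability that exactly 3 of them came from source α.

Given the total, each event is independently from source α with probability p = λ_α/(λ_α+λ_β) = 0.55/2.55 ≈ 0.2157.
So K ~ Binomial(4, 0.55/2.55): P(K = 3) = C(4,3) · (0.55/2.55)^3 · (2/2.55)^1 ≈ 0.0315.

0.0315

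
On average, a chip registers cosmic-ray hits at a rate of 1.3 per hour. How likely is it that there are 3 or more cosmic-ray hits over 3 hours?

0.7469

Over the interval, μ = 1.3 × 3 = 3.9 (3 hours).
P(N ≥ 3) = 1 − P(N ≤ 2) = 1 − Σ_{j=0}^{2} e^(−μ) μ^j/j! ≈ 0.7469.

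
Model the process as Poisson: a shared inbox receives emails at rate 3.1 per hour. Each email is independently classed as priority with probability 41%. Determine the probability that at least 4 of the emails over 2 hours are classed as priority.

0.2514

Thinning: the emails that are classed as priority themselves form a Poisson process with rate 0.41 × 3.1 = 1.271 per hour.
Over the interval, μ = 1.271 × 2 = 2.542 (2 hours).
P(N ≥ 4) = 1 − P(N ≤ 3) ≈ 0.2514.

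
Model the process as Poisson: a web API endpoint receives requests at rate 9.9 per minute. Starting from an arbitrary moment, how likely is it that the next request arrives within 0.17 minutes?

Inter-arrival times are exponential with rate λ = 9.9 per minute.
P(T ≤ 0.17) = 1 − e^(−λt) = 1 − e^(−9.9 × 0.17) = 1 − e^(−1.683) ≈ 0.8142.

0.8142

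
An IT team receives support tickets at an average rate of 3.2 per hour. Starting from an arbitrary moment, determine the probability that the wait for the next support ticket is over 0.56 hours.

0.1666

The wait for the next event is exponential with rate λ = 3.2 per hour.
P(T > 0.56) = e^(−λt) = e^(−3.2 × 0.56) = e^(−1.792) ≈ 0.1666.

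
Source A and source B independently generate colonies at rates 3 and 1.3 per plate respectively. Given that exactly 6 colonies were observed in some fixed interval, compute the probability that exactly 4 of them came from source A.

0.3248

Given the total, each event is independently from source A with probability p = λ_A/(λ_A+λ_B) = 3/4.3 ≈ 0.6977.
So K ~ Binomial(6, 3/4.3): P(K = 4) = C(6,4) · (3/4.3)^4 · (1.3/4.3)^2 ≈ 0.3248.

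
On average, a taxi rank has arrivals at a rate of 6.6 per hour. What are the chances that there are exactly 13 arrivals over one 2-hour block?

0.1098

Over the interval, μ = 6.6 × 2 = 13.2 (a 2-hour block = 2 hours).
P(N = 13) = e^(−μ) μ^13/13! = e^(−13.2) · 13.2^13/6227020800 ≈ 0.1098.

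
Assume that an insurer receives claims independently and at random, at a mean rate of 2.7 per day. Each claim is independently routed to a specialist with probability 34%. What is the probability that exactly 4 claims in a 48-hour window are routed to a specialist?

0.0755

Thinning: the claims that are routed to a specialist themselves form a Poisson process with rate 0.34 × 2.7 = 0.918 per day.
Over the interval, μ = 0.918 × 2 = 1.836 (a 48-hour window = 2 days).
P(N = 4) = e^(−1.836) · 1.836^4/4! ≈ 0.0755.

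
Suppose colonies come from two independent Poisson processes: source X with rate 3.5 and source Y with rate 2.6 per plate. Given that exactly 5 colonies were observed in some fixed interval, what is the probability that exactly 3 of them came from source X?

Given the total, each event is independently from source X with probability p = λ_X/(λ_X+λ_Y) = 3.5/6.1 ≈ 0.5738.
So K ~ Binomial(5, 3.5/6.1): P(K = 3) = C(5,3) · (3.5/6.1)^3 · (2.6/6.1)^2 ≈ 0.3432.

0.3432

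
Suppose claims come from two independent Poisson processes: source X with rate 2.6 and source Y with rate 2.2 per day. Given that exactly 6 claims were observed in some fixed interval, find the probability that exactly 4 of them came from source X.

Given the total, each event is independently from source X with probability p = λ_X/(λ_X+λ_Y) = 2.6/4.8 ≈ 0.5417.
So K ~ Binomial(6, 2.6/4.8): P(K = 4) = C(6,4) · (2.6/4.8)^4 · (2.2/4.8)^2 ≈ 0.2713.

0.2713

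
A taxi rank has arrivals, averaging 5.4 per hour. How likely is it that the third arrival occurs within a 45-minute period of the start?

0.7691

Over the interval, μ = 5.4 × 0.75 = 4.05 (a 45-minute period = 0.75 hours).
The third arrival falls in the interval iff at least 3 events occur there: P(S_3 ≤ t) = P(N ≥ 3) = 1 − P(N ≤ 2) ≈ 0.7691.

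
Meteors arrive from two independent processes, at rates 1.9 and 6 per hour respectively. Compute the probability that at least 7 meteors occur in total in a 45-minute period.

0.3817

Independent Poisson processes superpose: combined rate λ = 1.9 + 6 = 7.9 per hour.
Over the interval, μ = 7.9 × 0.75 = 5.925 (a 45-minute period = 0.75 hours).
P(N ≥ 7) = 1 − P(N ≤ 6) ≈ 0.3817.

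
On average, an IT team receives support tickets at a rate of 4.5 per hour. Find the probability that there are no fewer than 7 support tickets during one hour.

With mean μ = 4.5 per hour,
P(N ≥ 7) = 1 − P(N ≤ 6) = 1 − Σ_{j=0}^{6} e^(−μ) μ^j/j! ≈ 0.1689.

0.1689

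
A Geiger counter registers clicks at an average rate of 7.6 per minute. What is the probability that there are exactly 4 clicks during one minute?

0.0696

With mean μ = 7.6 per minute,
P(N = 4) = e^(−μ) μ^4/4! = e^(−7.6) · 7.6^4/24 ≈ 0.0696.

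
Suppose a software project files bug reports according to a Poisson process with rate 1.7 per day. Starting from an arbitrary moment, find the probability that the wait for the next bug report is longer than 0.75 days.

0.2794

The wait for the next event is exponential with rate λ = 1.7 per day.
P(T > 0.75) = e^(−λt) = e^(−1.7 × 0.75) = e^(−1.275) ≈ 0.2794.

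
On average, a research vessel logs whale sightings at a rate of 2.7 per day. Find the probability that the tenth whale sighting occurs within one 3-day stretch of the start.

Over the interval, μ = 2.7 × 3 = 8.1 (a 3-day stretch = 3 days).
The tenth arrival falls in the interval iff at least 10 events occur there: P(S_10 ≤ t) = P(N ≥ 10) = 1 − P(N ≤ 9) ≈ 0.2959.

0.2959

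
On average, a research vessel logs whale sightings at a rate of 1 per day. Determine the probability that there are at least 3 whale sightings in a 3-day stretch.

Over the interval, μ = 1 × 3 = 3 (a 3-day stretch = 3 days).
P(N ≥ 3) = 1 − P(N ≤ 2) = 1 − Σ_{j=0}^{2} e^(−μ) μ^j/j! ≈ 0.5768.

0.5768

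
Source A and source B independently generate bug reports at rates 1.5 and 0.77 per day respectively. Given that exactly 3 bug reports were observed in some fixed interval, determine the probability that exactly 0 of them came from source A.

0.0390

Given the total, each event is independently from source A with probability p = λ_A/(λ_A+λ_B) = 1.5/2.27 ≈ 0.6608.
So K ~ Binomial(3, 1.5/2.27): P(K = 0) = C(3,0) · (1.5/2.27)^0 · (0.77/2.27)^3 ≈ 0.0390.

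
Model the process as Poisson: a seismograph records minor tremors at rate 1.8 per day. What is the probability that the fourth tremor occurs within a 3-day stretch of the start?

Over the interval, μ = 1.8 × 3 = 5.4 (a 3-day stretch = 3 days).
The fourth arrival falls in the interval iff at least 4 events occur there: P(S_4 ≤ t) = P(N ≥ 4) = 1 − P(N ≤ 3) ≈ 0.7867.

0.7867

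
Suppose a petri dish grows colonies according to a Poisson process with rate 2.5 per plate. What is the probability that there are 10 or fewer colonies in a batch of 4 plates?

Over the interval, μ = 2.5 × 4 = 10 (a batch of 4 plates = 4 plates).
P(N ≤ 10) = Σ_{j=0}^{10} e^(−μ) μ^j/j! ≈ 0.5830.

0.5830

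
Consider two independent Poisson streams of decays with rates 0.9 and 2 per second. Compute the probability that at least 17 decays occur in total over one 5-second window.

0.2888

Independent Poisson processes superpose: combined rate λ = 0.9 + 2 = 2.9 per second.
Over the interval, μ = 2.9 × 5 = 14.5 (a 5-second window = 5 seconds).
P(N ≥ 17) = 1 − P(N ≤ 16) ≈ 0.2888.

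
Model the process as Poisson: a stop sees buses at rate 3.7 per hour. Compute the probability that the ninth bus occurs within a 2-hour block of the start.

Over the interval, μ = 3.7 × 2 = 7.4 (a 2-hour block = 2 hours).
The ninth arrival falls in the interval iff at least 9 events occur there: P(S_9 ≤ t) = P(N ≥ 9) = 1 − P(N ≤ 8) ≈ 0.3243.

0.3243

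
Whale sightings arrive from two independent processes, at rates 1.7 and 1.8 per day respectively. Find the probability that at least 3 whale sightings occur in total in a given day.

0.6792

Independent Poisson processes superpose: combined rate λ = 1.7 + 1.8 = 3.5 per day.
So μ = 3.5.
P(N ≥ 3) = 1 − P(N ≤ 2) ≈ 0.6792.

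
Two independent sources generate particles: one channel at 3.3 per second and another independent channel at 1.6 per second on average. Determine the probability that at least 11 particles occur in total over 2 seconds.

0.3920

Independent Poisson processes superpose: combined rate λ = 3.3 + 1.6 = 4.9 per second.
Over the interval, μ = 4.9 × 2 = 9.8 (2 seconds).
P(N ≥ 11) = 1 − P(N ≤ 10) ≈ 0.3920.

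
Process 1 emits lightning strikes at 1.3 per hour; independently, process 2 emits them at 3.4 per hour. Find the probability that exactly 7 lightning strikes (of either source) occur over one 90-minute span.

Independent Poisson processes superpose: combined rate λ = 1.3 + 3.4 = 4.7 per hour.
Over the interval, μ = 4.7 × 1.5 = 7.05 (a 90-minute span = 1.5 hours).
P(N = 7) = e^(−7.05) · 7.05^7/7! ≈ 0.1490.

0.1490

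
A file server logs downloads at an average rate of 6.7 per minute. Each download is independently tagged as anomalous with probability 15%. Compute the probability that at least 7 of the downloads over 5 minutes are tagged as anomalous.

0.2415

Thinning: the downloads that are tagged as anomalous themselves form a Poisson process with rate 0.15 × 6.7 = 1.005 per minute.
Over the interval, μ = 1.005 × 5 = 5.025 (5 minutes).
P(N ≥ 7) = 1 − P(N ≤ 6) ≈ 0.2415.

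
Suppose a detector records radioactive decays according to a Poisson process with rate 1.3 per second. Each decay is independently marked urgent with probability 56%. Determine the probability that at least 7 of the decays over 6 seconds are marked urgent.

Thinning: the decays that are marked urgent themselves form a Poisson process with rate 0.56 × 1.3 = 0.728 per second.
Over the interval, μ = 0.728 × 6 = 4.368 (6 seconds).
P(N ≥ 7) = 1 − P(N ≤ 6) ≈ 0.1524.

0.1524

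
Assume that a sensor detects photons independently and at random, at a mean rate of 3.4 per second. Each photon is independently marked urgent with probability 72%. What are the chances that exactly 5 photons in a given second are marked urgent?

Thinning: the photons that are marked urgent themselves form a Poisson process with rate 0.72 × 3.4 = 2.448 per second.
So μ = 2.448.
P(N = 5) = e^(−2.448) · 2.448^5/5! ≈ 0.0633.

0.0633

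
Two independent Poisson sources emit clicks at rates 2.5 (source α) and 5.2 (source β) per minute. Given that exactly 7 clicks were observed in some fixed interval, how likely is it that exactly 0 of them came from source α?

Given the total, each event is independently from source α with probability p = λ_α/(λ_α+λ_β) = 2.5/7.7 ≈ 0.3247.
So K ~ Binomial(7, 2.5/7.7): P(K = 0) = C(7,0) · (2.5/7.7)^0 · (5.2/7.7)^7 ≈ 0.0641.

0.0641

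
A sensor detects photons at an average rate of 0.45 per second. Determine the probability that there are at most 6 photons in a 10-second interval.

Over the interval, μ = 0.45 × 10 = 4.5 (a 10-second interval = 10 seconds).
P(N ≤ 6) = Σ_{j=0}^{6} e^(−μ) μ^j/j! ≈ 0.8311.

0.8311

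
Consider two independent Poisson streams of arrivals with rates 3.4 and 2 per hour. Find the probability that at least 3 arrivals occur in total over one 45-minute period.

Independent Poisson processes superpose: combined rate λ = 3.4 + 2 = 5.4 per hour.
Over the interval, μ = 5.4 × 0.75 = 4.05 (a 45-minute period = 0.75 hours).
P(N ≥ 3) = 1 − P(N ≤ 2) ≈ 0.7691.

0.7691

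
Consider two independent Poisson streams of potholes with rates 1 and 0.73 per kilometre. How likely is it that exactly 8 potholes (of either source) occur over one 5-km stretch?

0.1361

Independent Poisson processes superpose: combined rate λ = 1 + 0.73 = 1.73 per kilometre.
Over the interval, μ = 1.73 × 5 = 8.65 (a 5-km stretch = 5 kilometres).
P(N = 8) = e^(−8.65) · 8.65^8/8! ≈ 0.1361.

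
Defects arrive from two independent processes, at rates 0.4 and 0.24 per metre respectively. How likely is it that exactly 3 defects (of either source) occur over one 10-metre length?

0.0726

Independent Poisson processes superpose: combined rate λ = 0.4 + 0.24 = 0.64 per metre.
Over the interval, μ = 0.64 × 10 = 6.4 (a 10-metre length = 10 metres).
P(N = 3) = e^(−6.4) · 6.4^3/3! ≈ 0.0726.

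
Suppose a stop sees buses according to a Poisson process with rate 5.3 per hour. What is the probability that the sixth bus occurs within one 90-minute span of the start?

0.8041

Over the interval, μ = 5.3 × 1.5 = 7.95 (a 90-minute span = 1.5 hours).
The sixth arrival falls in the interval iff at least 6 events occur there: P(S_6 ≤ t) = P(N ≥ 6) = 1 − P(N ≤ 5) ≈ 0.8041.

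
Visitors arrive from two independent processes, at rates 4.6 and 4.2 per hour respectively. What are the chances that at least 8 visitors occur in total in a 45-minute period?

0.3419

Independent Poisson processes superpose: combined rate λ = 4.6 + 4.2 = 8.8 per hour.
Over the interval, μ = 8.8 × 0.75 = 6.6 (a 45-minute period = 0.75 hours).
P(N ≥ 8) = 1 − P(N ≤ 7) ≈ 0.3419.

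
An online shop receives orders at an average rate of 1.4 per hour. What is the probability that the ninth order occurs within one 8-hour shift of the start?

Over the interval, μ = 1.4 × 8 = 11.2 (an 8-hour shift = 8 hours).
The ninth arrival falls in the interval iff at least 9 events occur there: P(S_9 ≤ t) = P(N ≥ 9) = 1 − P(N ≤ 8) ≈ 0.7853.

0.7853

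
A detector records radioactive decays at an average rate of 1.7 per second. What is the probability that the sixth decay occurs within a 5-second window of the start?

Over the interval, μ = 1.7 × 5 = 8.5 (a 5-second window = 5 seconds).
The sixth arrival falls in the interval iff at least 6 events occur there: P(S_6 ≤ t) = P(N ≥ 6) = 1 − P(N ≤ 5) ≈ 0.8504.

0.8504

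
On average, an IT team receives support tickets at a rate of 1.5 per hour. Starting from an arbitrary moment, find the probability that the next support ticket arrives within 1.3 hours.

0.8577

Inter-arrival times are exponential with rate λ = 1.5 per hour.
P(T ≤ 1.3) = 1 − e^(−λt) = 1 − e^(−1.5 × 1.3) = 1 − e^(−1.95) ≈ 0.8577.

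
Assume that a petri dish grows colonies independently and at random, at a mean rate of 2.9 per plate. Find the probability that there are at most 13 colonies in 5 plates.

0.4125

Over the interval, μ = 2.9 × 5 = 14.5 (5 plates).
P(N ≤ 13) = Σ_{j=0}^{13} e^(−μ) μ^j/j! ≈ 0.4125.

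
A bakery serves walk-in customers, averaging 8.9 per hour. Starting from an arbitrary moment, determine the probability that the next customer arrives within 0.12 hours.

0.6563

Inter-arrival times are exponential with rate λ = 8.9 per hour.
P(T ≤ 0.12) = 1 − e^(−λt) = 1 − e^(−8.9 × 0.12) = 1 − e^(−1.068) ≈ 0.6563.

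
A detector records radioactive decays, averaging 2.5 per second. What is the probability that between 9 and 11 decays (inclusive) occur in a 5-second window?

0.2808

Over the interval, μ = 2.5 × 5 = 12.5 (a 5-second window = 5 seconds).
P(9 ≤ N ≤ 11) = Σ_{j=9}^{11} e^(−12.5) · 12.5^j/j! ≈ 0.2808.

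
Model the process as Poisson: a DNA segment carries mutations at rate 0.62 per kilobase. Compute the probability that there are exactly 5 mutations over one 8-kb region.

0.1754

Over the interval, μ = 0.62 × 8 = 4.96 (an 8-kb region = 8 kilobases).
P(N = 5) = e^(−μ) μ^5/5! = e^(−4.96) · 4.96^5/120 ≈ 0.1754.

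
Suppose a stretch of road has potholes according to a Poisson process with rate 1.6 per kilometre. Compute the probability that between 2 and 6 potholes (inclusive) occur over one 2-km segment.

0.7842

Over the interval, μ = 1.6 × 2 = 3.2 (a 2-km segment = 2 kilometres).
P(2 ≤ N ≤ 6) = Σ_{j=2}^{6} e^(−3.2) · 3.2^j/j! ≈ 0.7842.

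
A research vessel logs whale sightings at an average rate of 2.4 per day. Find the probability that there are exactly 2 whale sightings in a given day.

With mean μ = 2.4 per day,
P(N = 2) = e^(−μ) μ^2/2! = e^(−2.4) · 2.4^2/2 ≈ 0.2613.

0.2613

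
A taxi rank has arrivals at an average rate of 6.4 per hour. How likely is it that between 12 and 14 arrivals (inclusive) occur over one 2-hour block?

Over the interval, μ = 6.4 × 2 = 12.8 (a 2-hour block = 2 hours).
P(12 ≤ N ≤ 14) = Σ_{j=12}^{14} e^(−12.8) · 12.8^j/j! ≈ 0.3216.

0.3216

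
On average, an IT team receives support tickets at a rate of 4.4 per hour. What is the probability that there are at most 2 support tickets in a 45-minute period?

0.3594

Over the interval, μ = 4.4 × 0.75 = 3.3 (a 45-minute period = 0.75 hours).
P(N ≤ 2) = Σ_{j=0}^{2} e^(−μ) μ^j/j! ≈ 0.3594.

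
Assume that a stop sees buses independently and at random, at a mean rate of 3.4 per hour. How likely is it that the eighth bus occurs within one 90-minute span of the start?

Over the interval, μ = 3.4 × 1.5 = 5.1 (a 90-minute span = 1.5 hours).
The eighth arrival falls in the interval iff at least 8 events occur there: P(S_8 ≤ t) = P(N ≥ 8) = 1 − P(N ≤ 7) ≈ 0.1440.

0.1440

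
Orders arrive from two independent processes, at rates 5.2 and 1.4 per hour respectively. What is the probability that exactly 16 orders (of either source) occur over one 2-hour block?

Independent Poisson processes superpose: combined rate λ = 5.2 + 1.4 = 6.6 per hour.
Over the interval, μ = 6.6 × 2 = 13.2 (a 2-hour block = 2 hours).
P(N = 16) = e^(−13.2) · 13.2^16/16! ≈ 0.0751.

0.0751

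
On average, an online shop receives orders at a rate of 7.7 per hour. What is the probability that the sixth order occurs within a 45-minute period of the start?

0.5175

Over the interval, μ = 7.7 × 0.75 = 5.775 (a 45-minute period = 0.75 hours).
The sixth arrival falls in the interval iff at least 6 events occur there: P(S_6 ≤ t) = P(N ≥ 6) = 1 − P(N ≤ 5) ≈ 0.5175.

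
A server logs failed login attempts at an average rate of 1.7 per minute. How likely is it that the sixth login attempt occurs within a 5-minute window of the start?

0.8504

Over the interval, μ = 1.7 × 5 = 8.5 (a 5-minute window = 5 minutes).
The sixth arrival falls in the interval iff at least 6 events occur there: P(S_6 ≤ t) = P(N ≥ 6) = 1 − P(N ≤ 5) ≈ 0.8504.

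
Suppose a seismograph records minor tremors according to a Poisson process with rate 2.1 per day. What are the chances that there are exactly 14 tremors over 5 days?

Over the interval, μ = 2.1 × 5 = 10.5 (5 days).
P(N = 14) = e^(−μ) μ^14/14! = e^(−10.5) · 10.5^14/87178291200 ≈ 0.0625.

0.0625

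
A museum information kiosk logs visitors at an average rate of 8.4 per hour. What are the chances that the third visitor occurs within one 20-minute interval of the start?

0.5305

Over the interval, μ = 8.4 × 1/3 = 2.8 (a 20-minute interval = 1/3 hours).
The third arrival falls in the interval iff at least 3 events occur there: P(S_3 ≤ t) = P(N ≥ 3) = 1 − P(N ≤ 2) ≈ 0.5305.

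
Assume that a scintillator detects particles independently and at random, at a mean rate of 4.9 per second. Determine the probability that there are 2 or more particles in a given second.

With mean μ = 4.9 per second,
P(N ≥ 2) = 1 − P(N ≤ 1) = 1 − Σ_{j=0}^{1} e^(−μ) μ^j/j! ≈ 0.9561.

0.9561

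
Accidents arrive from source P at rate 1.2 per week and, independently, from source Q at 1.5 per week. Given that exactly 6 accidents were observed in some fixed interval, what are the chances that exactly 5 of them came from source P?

Given the total, each event is independently from source P with probability p = λ_P/(λ_P+λ_Q) = 1.2/2.7 ≈ 0.4444.
So K ~ Binomial(6, 1.2/2.7): P(K = 5) = C(6,5) · (1.2/2.7)^5 · (1.5/2.7)^1 ≈ 0.0578.

0.0578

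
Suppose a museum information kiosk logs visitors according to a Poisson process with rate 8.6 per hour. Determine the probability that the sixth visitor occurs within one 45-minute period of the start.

Over the interval, μ = 8.6 × 0.75 = 6.45 (a 45-minute period = 0.75 hours).
The sixth arrival falls in the interval iff at least 6 events occur there: P(S_6 ≤ t) = P(N ≥ 6) = 1 − P(N ≤ 5) ≈ 0.6236.

0.6236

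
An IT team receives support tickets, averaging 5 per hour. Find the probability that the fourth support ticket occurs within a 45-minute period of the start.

Over the interval, μ = 5 × 0.75 = 3.75 (a 45-minute period = 0.75 hours).
The fourth arrival falls in the interval iff at least 4 events occur there: P(S_4 ≤ t) = P(N ≥ 4) = 1 − P(N ≤ 3) ≈ 0.5162.

0.5162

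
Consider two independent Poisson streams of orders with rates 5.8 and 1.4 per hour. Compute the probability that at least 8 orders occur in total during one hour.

0.4311

Independent Poisson processes superpose: combined rate λ = 5.8 + 1.4 = 7.2 per hour.
So μ = 7.2.
P(N ≥ 8) = 1 − P(N ≤ 7) ≈ 0.4311.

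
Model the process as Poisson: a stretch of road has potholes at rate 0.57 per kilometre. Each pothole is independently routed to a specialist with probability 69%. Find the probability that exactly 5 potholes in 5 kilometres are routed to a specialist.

0.0343

Thinning: the potholes that are routed to a specialist themselves form a Poisson process with rate 0.69 × 0.57 = 0.3933 per kilometre.
Over the interval, μ = 0.3933 × 5 = 1.9665 (5 kilometres).
P(N = 5) = e^(−1.9665) · 1.9665^5/5! ≈ 0.0343.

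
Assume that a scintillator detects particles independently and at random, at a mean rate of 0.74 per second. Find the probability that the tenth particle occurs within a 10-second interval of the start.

Over the interval, μ = 0.74 × 10 = 7.4 (a 10-second interval = 10 seconds).
The tenth arrival falls in the interval iff at least 10 events occur there: P(S_10 ≤ t) = P(N ≥ 10) = 1 − P(N ≤ 9) ≈ 0.2123.

0.2123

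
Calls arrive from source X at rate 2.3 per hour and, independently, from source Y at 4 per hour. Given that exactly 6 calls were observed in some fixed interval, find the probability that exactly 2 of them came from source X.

Given the total, each event is independently from source X with probability p = λ_X/(λ_X+λ_Y) = 2.3/6.3 ≈ 0.3651.
So K ~ Binomial(6, 2.3/6.3): P(K = 2) = C(6,2) · (2.3/6.3)^2 · (4/6.3)^4 ≈ 0.3249.

0.3249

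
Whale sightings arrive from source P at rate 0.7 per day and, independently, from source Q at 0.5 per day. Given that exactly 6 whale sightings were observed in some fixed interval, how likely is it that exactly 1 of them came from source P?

Given the total, each event is independently from source P with probability p = λ_P/(λ_P+λ_Q) = 0.7/1.2 ≈ 0.5833.
So K ~ Binomial(6, 0.7/1.2): P(K = 1) = C(6,1) · (0.7/1.2)^1 · (0.5/1.2)^5 ≈ 0.0440.

0.0440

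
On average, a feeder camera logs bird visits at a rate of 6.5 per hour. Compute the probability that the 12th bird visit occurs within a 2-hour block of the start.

0.6468

Over the interval, μ = 6.5 × 2 = 13 (a 2-hour block = 2 hours).
The 12th arrival falls in the interval iff at least 12 events occur there: P(S_12 ≤ t) = P(N ≥ 12) = 1 − P(N ≤ 11) ≈ 0.6468.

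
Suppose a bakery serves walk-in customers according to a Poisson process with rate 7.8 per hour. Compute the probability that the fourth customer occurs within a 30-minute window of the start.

0.5468

Over the interval, μ = 7.8 × 0.5 = 3.9 (a 30-minute window = 0.5 hours).
The fourth arrival falls in the interval iff at least 4 events occur there: P(S_4 ≤ t) = P(N ≥ 4) = 1 − P(N ≤ 3) ≈ 0.5468.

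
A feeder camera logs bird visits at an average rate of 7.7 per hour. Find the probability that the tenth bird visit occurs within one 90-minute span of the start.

Over the interval, μ = 7.7 × 1.5 = 11.55 (a 90-minute span = 1.5 hours).
The tenth arrival falls in the interval iff at least 10 events occur there: P(S_10 ≤ t) = P(N ≥ 10) = 1 − P(N ≤ 9) ≈ 0.7161.

0.7161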